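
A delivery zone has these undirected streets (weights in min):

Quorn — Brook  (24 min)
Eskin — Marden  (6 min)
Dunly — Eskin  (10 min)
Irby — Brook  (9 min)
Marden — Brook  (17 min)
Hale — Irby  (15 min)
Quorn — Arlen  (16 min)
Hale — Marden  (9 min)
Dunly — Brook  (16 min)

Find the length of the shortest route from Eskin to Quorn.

47 min

Settle nodes by increasing distance from Eskin:
Eskin: 0
Marden: 6  (via Eskin)
Dunly: 10  (via Eskin)
Hale: 15  (via Marden)
Brook: 23  (via Marden)
Irby: 30  (via Hale)
Quorn: 47  (via Brook)
Shortest route: Eskin → Marden → Brook → Quorn = 47 min.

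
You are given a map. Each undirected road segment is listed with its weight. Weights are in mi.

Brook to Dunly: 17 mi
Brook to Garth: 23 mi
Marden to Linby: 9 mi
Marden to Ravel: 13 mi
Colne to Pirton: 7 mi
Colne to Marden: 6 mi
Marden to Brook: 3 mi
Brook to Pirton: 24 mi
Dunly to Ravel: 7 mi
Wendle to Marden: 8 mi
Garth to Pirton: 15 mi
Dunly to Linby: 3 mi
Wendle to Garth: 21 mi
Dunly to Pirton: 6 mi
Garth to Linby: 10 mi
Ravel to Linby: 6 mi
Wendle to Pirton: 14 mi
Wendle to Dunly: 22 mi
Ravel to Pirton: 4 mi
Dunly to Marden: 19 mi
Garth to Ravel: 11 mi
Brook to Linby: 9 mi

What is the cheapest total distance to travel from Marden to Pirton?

13 mi

Settle nodes by increasing distance from Marden:
Marden: 0
Brook: 3  (via Marden)
Colne: 6  (via Marden)
Wendle: 8  (via Marden)
Linby: 9  (via Marden)
Dunly: 12  (via Linby)
Pirton: 13  (via Colne)
Shortest route: Marden → Colne → Pirton = 13 mi.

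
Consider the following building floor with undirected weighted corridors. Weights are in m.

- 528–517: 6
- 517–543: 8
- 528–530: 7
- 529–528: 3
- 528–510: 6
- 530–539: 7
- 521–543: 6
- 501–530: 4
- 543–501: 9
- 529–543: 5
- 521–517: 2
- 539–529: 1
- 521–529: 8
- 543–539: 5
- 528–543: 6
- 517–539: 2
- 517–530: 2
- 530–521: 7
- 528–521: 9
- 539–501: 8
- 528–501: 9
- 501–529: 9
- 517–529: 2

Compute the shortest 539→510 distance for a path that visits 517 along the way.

Best 539 to 517: 539–517 costing 2
Best 517 to 510: 517–529–528–510 costing 11
Total via 517: 2 + 11 = 13 m.

13 m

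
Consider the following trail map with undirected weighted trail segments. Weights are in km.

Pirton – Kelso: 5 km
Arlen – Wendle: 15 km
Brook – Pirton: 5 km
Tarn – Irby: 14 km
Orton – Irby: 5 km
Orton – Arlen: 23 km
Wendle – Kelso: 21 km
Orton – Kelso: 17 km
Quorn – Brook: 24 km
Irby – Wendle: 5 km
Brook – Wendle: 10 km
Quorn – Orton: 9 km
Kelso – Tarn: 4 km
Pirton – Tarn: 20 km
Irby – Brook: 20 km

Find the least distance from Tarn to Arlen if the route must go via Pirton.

Best Tarn to Pirton: Tarn → Kelso → Pirton costing 9
Shortest Pirton→Arlen: Pirton → Brook → Wendle → Arlen = 30
Total via Pirton: 9 + 30 = 39 km.

39 km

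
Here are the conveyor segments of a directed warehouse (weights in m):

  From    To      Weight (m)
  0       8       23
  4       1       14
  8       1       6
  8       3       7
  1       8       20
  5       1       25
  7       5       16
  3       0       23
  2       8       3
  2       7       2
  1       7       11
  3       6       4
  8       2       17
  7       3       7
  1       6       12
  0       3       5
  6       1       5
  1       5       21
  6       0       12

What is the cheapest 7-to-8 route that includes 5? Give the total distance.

Shortest 7→5: 7–5 = 16
Shortest 5→8: 5–1–8 = 45
Total via 5: 16 + 45 = 61 m.

61 m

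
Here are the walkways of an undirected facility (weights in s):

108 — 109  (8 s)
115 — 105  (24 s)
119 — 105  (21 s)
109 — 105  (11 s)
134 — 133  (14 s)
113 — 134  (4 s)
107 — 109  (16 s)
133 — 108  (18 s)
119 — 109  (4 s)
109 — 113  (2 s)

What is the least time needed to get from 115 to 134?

41 s

Enumerating some paths:
115 - 105 - 109 - 113 - 134: 24+11+2+4 = 41
115 - 105 - 109 - 108 - 133 - 134: 24+11+8+18+14 = 75
115 - 105 - 119 - 109 - 113 - 134: 24+21+4+2+4 = 55
Cheapest is 115 - 105 - 109 - 113 - 134 at 41 s.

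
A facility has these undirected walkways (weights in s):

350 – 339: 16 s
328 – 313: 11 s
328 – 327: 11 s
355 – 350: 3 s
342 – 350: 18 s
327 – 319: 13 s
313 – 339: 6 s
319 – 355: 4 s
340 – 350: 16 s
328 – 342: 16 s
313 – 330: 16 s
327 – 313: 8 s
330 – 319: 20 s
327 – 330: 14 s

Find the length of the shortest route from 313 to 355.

25 s

Shortest distances from 313:
313: 0
339: 6  (via 313)
327: 8  (via 313)
328: 11  (via 313)
330: 16  (via 313)
319: 21  (via 327)
350: 22  (via 339)
355: 25  (via 319)
Shortest route: 313 → 327 → 319 → 355 = 25 s.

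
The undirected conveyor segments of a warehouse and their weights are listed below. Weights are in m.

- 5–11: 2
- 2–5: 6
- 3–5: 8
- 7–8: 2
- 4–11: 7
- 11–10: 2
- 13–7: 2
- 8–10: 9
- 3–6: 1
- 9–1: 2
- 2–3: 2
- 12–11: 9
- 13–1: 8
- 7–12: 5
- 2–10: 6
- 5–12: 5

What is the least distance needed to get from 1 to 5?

Enumerating some paths:
1–13–7–8–10–11–5: 8+2+2+9+2+2 = 25
1–13–7–12–5: 8+2+5+5 = 20
1–13–7–8–10–2–5: 8+2+2+9+6+6 = 33
1–13–7–12–11–5: 8+2+5+9+2 = 26
The minimum is 20 m via 1–13–7–12–5.

20 m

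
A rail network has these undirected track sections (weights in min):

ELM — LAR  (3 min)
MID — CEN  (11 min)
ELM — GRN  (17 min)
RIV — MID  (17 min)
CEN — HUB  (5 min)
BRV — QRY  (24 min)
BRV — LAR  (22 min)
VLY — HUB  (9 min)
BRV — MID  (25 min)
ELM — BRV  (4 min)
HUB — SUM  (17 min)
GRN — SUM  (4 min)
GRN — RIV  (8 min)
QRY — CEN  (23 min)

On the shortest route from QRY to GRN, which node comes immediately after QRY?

Candidate routes:
QRY–BRV–LAR–ELM–GRN: 24+22+3+17 = 66
QRY–BRV–ELM–GRN: 24+4+17 = 45
QRY–CEN–MID–RIV–GRN: 23+11+17+8 = 59
QRY–CEN–HUB–SUM–GRN: 23+5+17+4 = 49
The minimum is 45 min via QRY–BRV–ELM–GRN.
So from QRY the first move is to BRV.

BRV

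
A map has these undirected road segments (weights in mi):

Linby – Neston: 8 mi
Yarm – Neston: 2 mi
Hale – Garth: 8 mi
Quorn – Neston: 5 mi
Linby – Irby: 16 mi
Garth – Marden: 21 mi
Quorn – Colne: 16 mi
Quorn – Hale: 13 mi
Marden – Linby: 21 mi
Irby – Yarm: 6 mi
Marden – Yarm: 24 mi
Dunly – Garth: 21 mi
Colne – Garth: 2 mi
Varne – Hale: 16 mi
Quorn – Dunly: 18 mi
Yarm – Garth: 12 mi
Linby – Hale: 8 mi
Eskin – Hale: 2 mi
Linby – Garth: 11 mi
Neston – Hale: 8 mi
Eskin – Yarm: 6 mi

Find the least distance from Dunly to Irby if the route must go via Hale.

Shortest Dunly→Hale: Dunly–Garth–Hale = 29
Best Hale to Irby: Hale–Eskin–Yarm–Irby costing 14
Total via Hale: 29 + 14 = 43 mi.

43 mi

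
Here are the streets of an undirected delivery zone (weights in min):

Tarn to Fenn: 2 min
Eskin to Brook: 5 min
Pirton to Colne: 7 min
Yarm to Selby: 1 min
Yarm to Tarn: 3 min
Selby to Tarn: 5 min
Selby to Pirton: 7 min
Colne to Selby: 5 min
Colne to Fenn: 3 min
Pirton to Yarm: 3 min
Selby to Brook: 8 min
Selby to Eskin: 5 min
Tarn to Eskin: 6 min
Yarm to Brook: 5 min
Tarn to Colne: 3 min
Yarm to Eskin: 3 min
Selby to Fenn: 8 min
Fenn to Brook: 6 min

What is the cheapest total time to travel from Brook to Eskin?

Compare a few routes:
Brook - Yarm - Eskin: 5+3 = 8
Brook - Yarm - Selby - Eskin: 5+1+5 = 11
Brook - Eskin: 5 = 5
The minimum is 5 min via Brook - Eskin.

5 min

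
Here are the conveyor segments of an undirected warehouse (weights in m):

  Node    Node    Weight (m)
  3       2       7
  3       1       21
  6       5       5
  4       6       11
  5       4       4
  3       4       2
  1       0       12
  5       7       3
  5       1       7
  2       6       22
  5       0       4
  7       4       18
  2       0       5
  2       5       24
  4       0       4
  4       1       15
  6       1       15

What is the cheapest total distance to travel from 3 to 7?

Compare a few routes:
3 → 4 → 5 → 7: 2+4+3 = 9
3 → 4 → 0 → 5 → 7: 2+4+4+3 = 13
Cheapest is 3 → 4 → 5 → 7 at 9 m.

9 m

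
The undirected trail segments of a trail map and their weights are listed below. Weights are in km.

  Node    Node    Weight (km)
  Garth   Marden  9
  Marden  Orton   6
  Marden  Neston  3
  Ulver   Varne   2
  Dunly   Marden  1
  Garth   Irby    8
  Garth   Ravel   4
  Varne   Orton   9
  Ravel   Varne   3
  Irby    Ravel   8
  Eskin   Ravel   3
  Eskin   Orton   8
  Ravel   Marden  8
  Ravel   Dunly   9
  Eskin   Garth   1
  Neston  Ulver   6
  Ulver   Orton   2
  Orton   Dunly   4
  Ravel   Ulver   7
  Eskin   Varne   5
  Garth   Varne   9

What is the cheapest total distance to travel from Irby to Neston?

Compare a few routes:
Irby–Ravel–Varne–Ulver–Neston: 8+3+2+6 = 19
Irby–Garth–Marden–Neston: 8+9+3 = 20
Irby–Ravel–Ulver–Neston: 8+7+6 = 21
Irby–Ravel–Dunly–Marden–Neston: 8+9+1+3 = 21
Cheapest is Irby–Ravel–Varne–Ulver–Neston at 19 km.

19 km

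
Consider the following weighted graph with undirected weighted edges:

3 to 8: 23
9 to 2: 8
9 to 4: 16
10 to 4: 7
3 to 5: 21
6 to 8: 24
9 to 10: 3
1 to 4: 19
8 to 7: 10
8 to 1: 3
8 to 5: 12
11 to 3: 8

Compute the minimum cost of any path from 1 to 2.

37

Compare a few routes:
1 - 4 - 9 - 2: 19+16+8 = 43
1 - 4 - 10 - 9 - 2: 19+7+3+8 = 37
The minimum is 37 via 1 - 4 - 10 - 9 - 2.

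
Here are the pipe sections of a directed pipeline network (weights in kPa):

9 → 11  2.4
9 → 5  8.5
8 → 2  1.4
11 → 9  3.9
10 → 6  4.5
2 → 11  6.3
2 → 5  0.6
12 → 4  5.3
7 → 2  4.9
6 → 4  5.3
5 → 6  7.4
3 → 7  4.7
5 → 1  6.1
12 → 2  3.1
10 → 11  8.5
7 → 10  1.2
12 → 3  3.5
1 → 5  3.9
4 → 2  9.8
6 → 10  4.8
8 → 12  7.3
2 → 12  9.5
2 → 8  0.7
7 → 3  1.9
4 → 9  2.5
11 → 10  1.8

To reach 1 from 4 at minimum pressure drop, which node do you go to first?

2

Compare a few routes:
4 → 2 → 11 → 9 → 5 → 1: 9.8+6.3+3.9+8.5+6.1 = 34.6
4 → 2 → 5 → 1: 9.8+0.6+6.1 = 16.5
4 → 9 → 5 → 1: 2.5+8.5+6.1 = 17.1
Cheapest is 4 → 2 → 5 → 1 at 16.5 kPa.
So from 4 the first move is to 2.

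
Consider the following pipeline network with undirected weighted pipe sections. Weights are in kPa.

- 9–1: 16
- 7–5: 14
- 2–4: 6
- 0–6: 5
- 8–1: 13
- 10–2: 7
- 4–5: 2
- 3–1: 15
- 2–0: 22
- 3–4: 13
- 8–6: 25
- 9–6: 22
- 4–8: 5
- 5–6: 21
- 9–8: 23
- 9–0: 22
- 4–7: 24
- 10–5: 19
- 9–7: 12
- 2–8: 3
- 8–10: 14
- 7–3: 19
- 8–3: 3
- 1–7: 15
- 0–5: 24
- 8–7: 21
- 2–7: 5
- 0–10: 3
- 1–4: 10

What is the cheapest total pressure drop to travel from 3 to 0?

16 kPa

Compare a few routes:
3 - 8 - 2 - 10 - 0: 3+3+7+3 = 16
3 - 8 - 10 - 0: 3+14+3 = 20
3 - 8 - 4 - 2 - 10 - 0: 3+5+6+7+3 = 24
The minimum is 16 kPa via 3 - 8 - 2 - 10 - 0.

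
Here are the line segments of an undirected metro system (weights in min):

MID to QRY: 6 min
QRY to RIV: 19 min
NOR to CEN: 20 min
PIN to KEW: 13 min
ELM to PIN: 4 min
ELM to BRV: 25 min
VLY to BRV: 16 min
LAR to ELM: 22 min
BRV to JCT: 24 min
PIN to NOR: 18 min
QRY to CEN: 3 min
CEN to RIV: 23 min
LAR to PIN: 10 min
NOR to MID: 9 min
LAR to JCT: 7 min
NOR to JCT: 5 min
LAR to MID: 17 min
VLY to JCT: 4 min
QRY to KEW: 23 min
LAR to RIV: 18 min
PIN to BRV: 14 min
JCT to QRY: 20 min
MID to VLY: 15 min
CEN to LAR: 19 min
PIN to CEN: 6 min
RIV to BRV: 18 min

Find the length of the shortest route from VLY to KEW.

34 min

Shortest distances from VLY:
VLY: 0
JCT: 4  (via VLY)
NOR: 9  (via JCT)
LAR: 11  (via JCT)
MID: 15  (via VLY)
BRV: 16  (via VLY)
PIN: 21  (via LAR)
QRY: 21  (via MID)
CEN: 24  (via QRY)
ELM: 25  (via PIN)
RIV: 29  (via LAR)
KEW: 34  (via PIN)
Shortest route: VLY → JCT → LAR → PIN → KEW = 34 min.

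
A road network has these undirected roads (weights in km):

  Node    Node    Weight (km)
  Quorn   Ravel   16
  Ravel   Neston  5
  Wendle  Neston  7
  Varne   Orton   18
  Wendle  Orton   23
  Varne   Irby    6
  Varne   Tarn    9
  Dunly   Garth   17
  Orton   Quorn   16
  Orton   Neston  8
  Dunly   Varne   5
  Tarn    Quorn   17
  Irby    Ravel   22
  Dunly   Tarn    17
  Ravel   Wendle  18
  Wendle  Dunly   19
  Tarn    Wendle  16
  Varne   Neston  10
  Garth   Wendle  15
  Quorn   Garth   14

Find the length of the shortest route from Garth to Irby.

Shortest distances from Garth:
Garth: 0
Quorn: 14  (via Garth)
Wendle: 15  (via Garth)
Dunly: 17  (via Garth)
Varne: 22  (via Dunly)
Neston: 22  (via Wendle)
Ravel: 27  (via Neston)
Irby: 28  (via Varne)
Shortest route: Garth–Dunly–Varne–Irby = 28 km.

28 km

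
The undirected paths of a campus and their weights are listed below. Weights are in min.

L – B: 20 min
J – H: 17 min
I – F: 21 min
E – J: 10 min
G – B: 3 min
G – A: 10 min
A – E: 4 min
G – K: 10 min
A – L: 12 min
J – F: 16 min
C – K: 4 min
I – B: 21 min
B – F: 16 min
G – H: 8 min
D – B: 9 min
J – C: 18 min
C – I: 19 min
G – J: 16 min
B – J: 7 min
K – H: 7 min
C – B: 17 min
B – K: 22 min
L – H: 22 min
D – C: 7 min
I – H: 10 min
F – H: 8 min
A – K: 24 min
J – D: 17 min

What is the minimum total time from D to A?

Settle nodes by increasing distance from D:
D: 0
C: 7  (via D)
B: 9  (via D)
K: 11  (via C)
G: 12  (via B)
J: 16  (via B)
H: 18  (via K)
A: 22  (via G)
Shortest route: D → B → G → A = 22 min.

22 min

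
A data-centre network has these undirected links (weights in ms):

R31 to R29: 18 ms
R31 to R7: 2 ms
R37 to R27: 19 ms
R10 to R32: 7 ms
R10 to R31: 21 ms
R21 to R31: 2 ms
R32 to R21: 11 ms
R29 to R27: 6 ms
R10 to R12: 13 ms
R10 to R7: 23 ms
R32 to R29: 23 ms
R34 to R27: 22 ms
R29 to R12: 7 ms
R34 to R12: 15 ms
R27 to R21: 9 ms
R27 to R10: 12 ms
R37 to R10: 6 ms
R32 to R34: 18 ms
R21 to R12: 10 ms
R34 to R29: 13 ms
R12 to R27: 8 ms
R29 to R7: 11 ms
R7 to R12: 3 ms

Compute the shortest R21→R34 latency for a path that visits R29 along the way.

27 ms

Best R21 to R29: R21 → R31 → R7 → R12 → R29 costing 14
Shortest R29→R34: R29 → R34 = 13
Total via R29: 14 + 13 = 27 ms.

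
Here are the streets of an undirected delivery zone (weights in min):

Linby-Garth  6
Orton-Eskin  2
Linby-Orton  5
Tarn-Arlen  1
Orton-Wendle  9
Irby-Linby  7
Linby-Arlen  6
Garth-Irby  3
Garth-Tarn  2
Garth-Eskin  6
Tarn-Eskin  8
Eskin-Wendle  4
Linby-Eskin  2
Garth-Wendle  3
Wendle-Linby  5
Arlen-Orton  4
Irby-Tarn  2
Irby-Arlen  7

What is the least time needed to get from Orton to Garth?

Settle nodes by increasing distance from Orton:
Orton: 0
Eskin: 2  (via Orton)
Arlen: 4  (via Orton)
Linby: 4  (via Eskin)
Tarn: 5  (via Arlen)
Wendle: 6  (via Eskin)
Irby: 7  (via Tarn)
Garth: 7  (via Tarn)
Shortest route: Orton–Arlen–Tarn–Garth = 7 min.

7 min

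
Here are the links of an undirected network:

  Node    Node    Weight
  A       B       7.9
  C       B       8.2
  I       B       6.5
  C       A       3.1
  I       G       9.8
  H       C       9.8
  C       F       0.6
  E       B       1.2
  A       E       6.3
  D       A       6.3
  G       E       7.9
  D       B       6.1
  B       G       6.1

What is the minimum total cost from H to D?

Shortest distances from H:
H: 0
C: 9.8  (via H)
F: 10.4  (via C)
A: 12.9  (via C)
B: 18  (via C)
D: 19.2  (via A)
Shortest route: H → C → A → D = 19.2.

19.2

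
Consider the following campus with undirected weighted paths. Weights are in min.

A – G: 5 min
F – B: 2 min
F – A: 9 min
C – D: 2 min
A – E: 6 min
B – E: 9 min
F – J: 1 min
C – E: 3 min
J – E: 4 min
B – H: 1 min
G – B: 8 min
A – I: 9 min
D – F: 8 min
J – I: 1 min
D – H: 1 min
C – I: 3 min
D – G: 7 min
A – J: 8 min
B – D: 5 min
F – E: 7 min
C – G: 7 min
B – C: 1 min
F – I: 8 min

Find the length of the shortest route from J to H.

Candidate routes:
J → F → B → H: 1+2+1 = 4
J → I → C → B → H: 1+3+1+1 = 6
The minimum is 4 min via J → F → B → H.

4 min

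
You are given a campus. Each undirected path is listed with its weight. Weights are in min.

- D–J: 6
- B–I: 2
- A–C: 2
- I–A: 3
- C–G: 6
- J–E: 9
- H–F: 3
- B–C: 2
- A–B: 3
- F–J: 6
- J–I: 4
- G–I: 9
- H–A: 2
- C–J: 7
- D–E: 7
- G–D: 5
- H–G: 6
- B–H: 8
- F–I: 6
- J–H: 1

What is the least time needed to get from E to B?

Shortest distances from E:
E: 0
D: 7  (via E)
J: 9  (via E)
H: 10  (via J)
A: 12  (via H)
G: 12  (via D)
F: 13  (via H)
I: 13  (via J)
C: 14  (via A)
B: 15  (via A)
Shortest route: E → J → H → A → B = 15 min.

15 min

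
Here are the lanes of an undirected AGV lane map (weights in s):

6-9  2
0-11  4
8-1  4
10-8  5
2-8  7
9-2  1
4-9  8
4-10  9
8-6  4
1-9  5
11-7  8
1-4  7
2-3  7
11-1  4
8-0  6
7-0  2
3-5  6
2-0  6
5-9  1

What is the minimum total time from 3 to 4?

Running Dijkstra from 3:
3: 0
5: 6  (via 3)
2: 7  (via 3)
9: 7  (via 5)
6: 9  (via 9)
1: 12  (via 9)
0: 13  (via 2)
8: 13  (via 6)
4: 15  (via 9)
Shortest route: 3–5–9–4 = 15 s.

15 s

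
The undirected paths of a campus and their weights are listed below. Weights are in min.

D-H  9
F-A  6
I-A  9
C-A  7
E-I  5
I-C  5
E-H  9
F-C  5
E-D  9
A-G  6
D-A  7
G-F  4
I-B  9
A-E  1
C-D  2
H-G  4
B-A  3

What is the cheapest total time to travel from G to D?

Compare a few routes:
G - F - C - D: 4+5+2 = 11
G - A - D: 6+7 = 13
G - H - D: 4+9 = 13
G - A - C - D: 6+7+2 = 15
Cheapest is G - F - C - D at 11 min.

11 min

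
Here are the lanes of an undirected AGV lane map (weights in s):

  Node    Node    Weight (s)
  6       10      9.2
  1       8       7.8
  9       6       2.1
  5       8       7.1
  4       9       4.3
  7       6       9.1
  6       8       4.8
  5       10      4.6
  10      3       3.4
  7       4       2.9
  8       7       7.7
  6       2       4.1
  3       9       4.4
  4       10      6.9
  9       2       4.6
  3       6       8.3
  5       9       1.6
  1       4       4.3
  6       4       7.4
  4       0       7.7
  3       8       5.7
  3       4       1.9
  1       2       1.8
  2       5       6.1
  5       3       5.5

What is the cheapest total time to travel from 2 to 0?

13.8 s

Running Dijkstra from 2:
2: 0
1: 1.8  (via 2)
6: 4.1  (via 2)
9: 4.6  (via 2)
4: 6.1  (via 1)
5: 6.1  (via 2)
3: 8  (via 4)
8: 8.9  (via 6)
7: 9  (via 4)
10: 10.7  (via 5)
0: 13.8  (via 4)
Shortest route: 2 → 1 → 4 → 0 = 13.8 s.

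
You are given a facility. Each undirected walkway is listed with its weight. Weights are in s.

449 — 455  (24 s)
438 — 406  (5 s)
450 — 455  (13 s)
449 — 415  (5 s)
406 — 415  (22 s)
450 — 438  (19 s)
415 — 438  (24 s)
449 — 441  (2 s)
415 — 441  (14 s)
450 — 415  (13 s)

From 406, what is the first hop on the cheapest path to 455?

Enumerating some paths:
406 - 415 - 450 - 455: 22+13+13 = 48
406 - 438 - 450 - 455: 5+19+13 = 37
Cheapest is 406 - 438 - 450 - 455 at 37 s.
So from 406 the first move is to 438.

438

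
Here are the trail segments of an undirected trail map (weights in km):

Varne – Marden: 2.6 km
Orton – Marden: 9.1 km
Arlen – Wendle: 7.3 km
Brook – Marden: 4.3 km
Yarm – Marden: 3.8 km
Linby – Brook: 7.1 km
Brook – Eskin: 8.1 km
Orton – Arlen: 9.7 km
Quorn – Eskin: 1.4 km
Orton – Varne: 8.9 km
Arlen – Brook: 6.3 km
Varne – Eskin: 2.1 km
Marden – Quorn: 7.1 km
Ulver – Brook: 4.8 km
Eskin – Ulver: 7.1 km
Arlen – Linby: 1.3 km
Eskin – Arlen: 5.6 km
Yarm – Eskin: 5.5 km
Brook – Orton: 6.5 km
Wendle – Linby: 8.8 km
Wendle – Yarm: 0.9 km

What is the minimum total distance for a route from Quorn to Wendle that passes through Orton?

Best Quorn to Orton: Quorn–Eskin–Varne–Orton costing 12.4
Shortest Orton→Wendle: Orton–Marden–Yarm–Wendle = 13.8
Total via Orton: 12.4 + 13.8 = 26.2 km.

26.2 km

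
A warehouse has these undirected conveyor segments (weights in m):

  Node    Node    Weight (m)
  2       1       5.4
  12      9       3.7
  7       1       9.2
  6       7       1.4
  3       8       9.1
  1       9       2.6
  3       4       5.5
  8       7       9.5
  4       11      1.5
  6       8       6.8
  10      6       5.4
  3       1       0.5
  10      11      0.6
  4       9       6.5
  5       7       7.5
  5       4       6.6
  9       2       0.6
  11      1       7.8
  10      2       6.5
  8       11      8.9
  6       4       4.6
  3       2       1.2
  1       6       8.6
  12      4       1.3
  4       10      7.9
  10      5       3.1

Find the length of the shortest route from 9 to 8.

10.9 m

Running Dijkstra from 9:
9: 0
2: 0.6  (via 9)
3: 1.8  (via 2)
1: 2.3  (via 3)
12: 3.7  (via 9)
4: 5  (via 12)
11: 6.5  (via 4)
10: 7.1  (via 2)
6: 9.6  (via 4)
5: 10.2  (via 10)
8: 10.9  (via 3)
Shortest route: 9–2–3–8 = 10.9 m.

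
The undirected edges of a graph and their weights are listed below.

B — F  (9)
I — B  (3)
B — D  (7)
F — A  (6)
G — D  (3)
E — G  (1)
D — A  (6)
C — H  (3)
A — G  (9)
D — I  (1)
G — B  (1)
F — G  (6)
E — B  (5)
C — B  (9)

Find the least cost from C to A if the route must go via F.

22

Best C to F: C–B–G–F costing 16
Shortest F→A: F–A = 6
Total via F: 16 + 6 = 22.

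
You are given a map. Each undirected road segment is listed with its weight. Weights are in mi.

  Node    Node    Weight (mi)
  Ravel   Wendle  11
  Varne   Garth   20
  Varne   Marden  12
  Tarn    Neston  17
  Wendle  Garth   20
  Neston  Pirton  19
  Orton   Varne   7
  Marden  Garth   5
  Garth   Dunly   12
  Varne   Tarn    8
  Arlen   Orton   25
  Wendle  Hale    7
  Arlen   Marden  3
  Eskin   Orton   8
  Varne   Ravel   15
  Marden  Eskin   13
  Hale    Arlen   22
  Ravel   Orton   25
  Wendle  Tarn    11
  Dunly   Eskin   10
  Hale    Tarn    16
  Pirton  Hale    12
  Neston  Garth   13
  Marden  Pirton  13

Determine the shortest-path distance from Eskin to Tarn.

23 mi

Candidate routes:
Eskin–Marden–Garth–Varne–Tarn: 13+5+20+8 = 46
Eskin–Marden–Varne–Tarn: 13+12+8 = 33
Eskin–Orton–Varne–Tarn: 8+7+8 = 23
Eskin–Dunly–Garth–Marden–Varne–Tarn: 10+12+5+12+8 = 47
Cheapest is Eskin–Orton–Varne–Tarn at 23 mi.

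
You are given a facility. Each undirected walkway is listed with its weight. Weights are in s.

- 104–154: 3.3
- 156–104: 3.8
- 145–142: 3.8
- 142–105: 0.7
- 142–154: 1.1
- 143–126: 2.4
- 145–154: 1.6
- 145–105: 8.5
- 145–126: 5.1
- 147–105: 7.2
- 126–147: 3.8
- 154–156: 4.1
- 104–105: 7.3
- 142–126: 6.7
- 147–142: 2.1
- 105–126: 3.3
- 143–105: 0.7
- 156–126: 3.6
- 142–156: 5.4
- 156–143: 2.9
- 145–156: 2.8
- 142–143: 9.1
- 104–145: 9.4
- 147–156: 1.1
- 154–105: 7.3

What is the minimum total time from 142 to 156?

3.2 s

Compare a few routes:
142 → 147 → 156: 2.1+1.1 = 3.2
142 → 105 → 143 → 156: 0.7+0.7+2.9 = 4.3
Cheapest is 142 → 147 → 156 at 3.2 s.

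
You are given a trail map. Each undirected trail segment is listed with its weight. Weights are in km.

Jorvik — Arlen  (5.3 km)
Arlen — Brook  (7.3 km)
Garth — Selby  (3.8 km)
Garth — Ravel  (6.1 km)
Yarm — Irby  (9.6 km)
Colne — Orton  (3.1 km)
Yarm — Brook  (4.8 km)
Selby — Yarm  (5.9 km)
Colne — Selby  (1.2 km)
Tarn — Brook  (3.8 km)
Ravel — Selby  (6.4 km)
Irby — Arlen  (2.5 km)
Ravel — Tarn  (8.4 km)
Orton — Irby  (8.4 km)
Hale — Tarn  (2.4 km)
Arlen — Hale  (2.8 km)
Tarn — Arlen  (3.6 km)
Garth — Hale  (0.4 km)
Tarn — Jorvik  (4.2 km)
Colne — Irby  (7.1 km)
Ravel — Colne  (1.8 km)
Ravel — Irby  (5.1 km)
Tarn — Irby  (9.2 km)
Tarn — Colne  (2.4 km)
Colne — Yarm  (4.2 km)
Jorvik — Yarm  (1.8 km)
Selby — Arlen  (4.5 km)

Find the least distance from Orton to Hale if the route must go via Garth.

Best Orton to Garth: Orton → Colne → Selby → Garth costing 8.1
Shortest Garth→Hale: Garth → Hale = 0.4
Total via Garth: 8.1 + 0.4 = 8.5 km.

8.5 km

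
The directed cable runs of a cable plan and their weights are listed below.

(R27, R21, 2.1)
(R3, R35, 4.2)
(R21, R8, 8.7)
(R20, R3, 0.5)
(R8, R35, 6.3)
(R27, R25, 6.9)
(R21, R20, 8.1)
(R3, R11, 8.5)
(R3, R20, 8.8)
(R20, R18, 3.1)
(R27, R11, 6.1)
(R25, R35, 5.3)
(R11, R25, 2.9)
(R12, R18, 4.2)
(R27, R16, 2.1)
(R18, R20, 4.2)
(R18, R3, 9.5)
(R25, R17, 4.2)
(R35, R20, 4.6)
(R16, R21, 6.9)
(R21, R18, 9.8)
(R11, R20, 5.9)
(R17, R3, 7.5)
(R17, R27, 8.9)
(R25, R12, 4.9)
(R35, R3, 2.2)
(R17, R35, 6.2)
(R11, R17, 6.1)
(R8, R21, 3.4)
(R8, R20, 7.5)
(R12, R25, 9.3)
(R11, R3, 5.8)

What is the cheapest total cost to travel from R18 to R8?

39

Compare a few routes:
R18 - R3 - R11 - R17 - R27 - R21 - R8: 9.5+8.5+6.1+8.9+2.1+8.7 = 43.8
R18 - R20 - R3 - R11 - R25 - R17 - R27 - R21 - R8: 4.2+0.5+8.5+2.9+4.2+8.9+2.1+8.7 = 40
R18 - R20 - R3 - R11 - R17 - R27 - R21 - R8: 4.2+0.5+8.5+6.1+8.9+2.1+8.7 = 39
Cheapest is R18 - R20 - R3 - R11 - R17 - R27 - R21 - R8 at 39.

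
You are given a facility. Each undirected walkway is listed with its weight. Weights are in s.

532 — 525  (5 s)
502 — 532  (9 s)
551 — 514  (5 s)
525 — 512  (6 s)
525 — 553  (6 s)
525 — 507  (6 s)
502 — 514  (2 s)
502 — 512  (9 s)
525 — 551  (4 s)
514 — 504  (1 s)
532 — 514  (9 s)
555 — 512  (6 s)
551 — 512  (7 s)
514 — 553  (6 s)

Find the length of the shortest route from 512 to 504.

Shortest distances from 512:
512: 0
555: 6  (via 512)
525: 6  (via 512)
551: 7  (via 512)
502: 9  (via 512)
532: 11  (via 525)
514: 11  (via 502)
504: 12  (via 514)
Shortest route: 512–502–514–504 = 12 s.

12 s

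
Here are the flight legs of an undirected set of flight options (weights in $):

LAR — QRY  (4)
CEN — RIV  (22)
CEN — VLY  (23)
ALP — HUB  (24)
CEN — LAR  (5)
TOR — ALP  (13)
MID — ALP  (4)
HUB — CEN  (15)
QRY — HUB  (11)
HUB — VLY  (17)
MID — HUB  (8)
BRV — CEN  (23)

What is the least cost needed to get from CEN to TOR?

Compare a few routes:
CEN - LAR - QRY - HUB - MID - ALP - TOR: 5+4+11+8+4+13 = 45
CEN - HUB - MID - ALP - TOR: 15+8+4+13 = 40
Cheapest is CEN - HUB - MID - ALP - TOR at $40.

$40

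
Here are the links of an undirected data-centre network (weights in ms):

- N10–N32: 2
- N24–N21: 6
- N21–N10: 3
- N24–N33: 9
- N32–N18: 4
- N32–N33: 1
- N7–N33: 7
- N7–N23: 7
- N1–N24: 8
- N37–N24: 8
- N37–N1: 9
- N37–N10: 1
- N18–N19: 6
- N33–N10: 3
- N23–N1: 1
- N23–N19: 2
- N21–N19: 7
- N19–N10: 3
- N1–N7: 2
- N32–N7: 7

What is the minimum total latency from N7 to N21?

11 ms

Enumerating some paths:
N7–N32–N10–N21: 7+2+3 = 12
N7–N1–N23–N19–N10–N21: 2+1+2+3+3 = 11
Cheapest is N7–N1–N23–N19–N10–N21 at 11 ms.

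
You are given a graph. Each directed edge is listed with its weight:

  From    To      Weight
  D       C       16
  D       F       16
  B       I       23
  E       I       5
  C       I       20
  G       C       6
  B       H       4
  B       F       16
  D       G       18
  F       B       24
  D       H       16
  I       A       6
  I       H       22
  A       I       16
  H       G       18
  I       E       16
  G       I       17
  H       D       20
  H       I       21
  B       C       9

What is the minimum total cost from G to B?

Shortest distances from G:
G: 0
C: 6  (via G)
I: 17  (via G)
A: 23  (via I)
E: 33  (via I)
H: 39  (via I)
D: 59  (via H)
F: 75  (via D)
B: 99  (via F)
Shortest route: G–I–H–D–F–B = 99.

99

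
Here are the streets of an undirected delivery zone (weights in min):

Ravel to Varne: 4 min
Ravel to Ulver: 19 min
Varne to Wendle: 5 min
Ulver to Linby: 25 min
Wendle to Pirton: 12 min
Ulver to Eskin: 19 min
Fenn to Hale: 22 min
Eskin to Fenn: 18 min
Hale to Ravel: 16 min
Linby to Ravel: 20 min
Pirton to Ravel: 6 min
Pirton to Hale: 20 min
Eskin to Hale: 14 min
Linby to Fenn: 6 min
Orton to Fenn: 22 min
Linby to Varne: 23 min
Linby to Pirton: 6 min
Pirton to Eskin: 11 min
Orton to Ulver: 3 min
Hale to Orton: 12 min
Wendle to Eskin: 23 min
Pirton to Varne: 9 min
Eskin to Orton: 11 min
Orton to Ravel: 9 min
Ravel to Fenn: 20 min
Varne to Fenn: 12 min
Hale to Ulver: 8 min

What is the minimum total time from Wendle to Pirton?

12 min

Enumerating some paths:
Wendle–Varne–Pirton: 5+9 = 14
Wendle–Varne–Ravel–Pirton: 5+4+6 = 15
Wendle–Pirton: 12 = 12
The minimum is 12 min via Wendle–Pirton.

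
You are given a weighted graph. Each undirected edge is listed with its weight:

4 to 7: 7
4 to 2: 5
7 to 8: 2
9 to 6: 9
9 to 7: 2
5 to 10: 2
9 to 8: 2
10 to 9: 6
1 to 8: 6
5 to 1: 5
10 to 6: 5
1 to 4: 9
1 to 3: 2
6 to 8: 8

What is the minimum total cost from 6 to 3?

Candidate routes:
6–9–7–8–1–3: 9+2+2+6+2 = 21
6–8–1–3: 8+6+2 = 16
6–9–8–1–3: 9+2+6+2 = 19
6–10–5–1–3: 5+2+5+2 = 14
Cheapest is 6–10–5–1–3 at 14.

14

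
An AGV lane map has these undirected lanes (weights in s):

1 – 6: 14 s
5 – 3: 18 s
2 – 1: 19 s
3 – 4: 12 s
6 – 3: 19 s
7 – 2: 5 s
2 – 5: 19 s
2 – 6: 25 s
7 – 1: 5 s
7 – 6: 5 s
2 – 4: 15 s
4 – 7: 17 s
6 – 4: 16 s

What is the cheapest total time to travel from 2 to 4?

15 s

Settle nodes by increasing distance from 2:
2: 0
7: 5  (via 2)
1: 10  (via 7)
6: 10  (via 7)
4: 15  (via 2)
Shortest route: 2–4 = 15 s.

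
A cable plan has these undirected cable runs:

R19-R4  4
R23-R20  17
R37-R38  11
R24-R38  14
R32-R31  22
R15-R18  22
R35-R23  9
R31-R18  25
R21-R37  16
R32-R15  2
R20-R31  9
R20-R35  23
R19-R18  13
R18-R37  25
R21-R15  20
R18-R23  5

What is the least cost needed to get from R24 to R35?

Compare a few routes:
R24–R38–R37–R18–R23–R20–R35: 14+11+25+5+17+23 = 95
R24–R38–R37–R18–R23–R35: 14+11+25+5+9 = 64
Cheapest is R24–R38–R37–R18–R23–R35 at 64.

64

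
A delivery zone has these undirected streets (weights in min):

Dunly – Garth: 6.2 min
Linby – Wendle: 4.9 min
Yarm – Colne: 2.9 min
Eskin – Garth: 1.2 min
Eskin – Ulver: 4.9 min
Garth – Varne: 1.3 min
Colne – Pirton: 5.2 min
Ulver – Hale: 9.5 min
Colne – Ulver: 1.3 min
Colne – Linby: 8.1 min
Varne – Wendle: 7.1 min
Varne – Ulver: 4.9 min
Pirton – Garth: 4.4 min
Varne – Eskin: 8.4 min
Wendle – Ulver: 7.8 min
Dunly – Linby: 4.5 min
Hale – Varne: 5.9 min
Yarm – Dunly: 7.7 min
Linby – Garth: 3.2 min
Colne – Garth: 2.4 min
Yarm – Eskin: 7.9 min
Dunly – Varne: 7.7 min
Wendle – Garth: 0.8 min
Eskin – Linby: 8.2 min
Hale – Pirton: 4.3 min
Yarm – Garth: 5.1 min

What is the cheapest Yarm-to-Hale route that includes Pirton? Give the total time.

Shortest Yarm→Pirton: Yarm–Colne–Pirton = 8.1
Best Pirton to Hale: Pirton–Hale costing 4.3
Total via Pirton: 8.1 + 4.3 = 12.4 min.

12.4 min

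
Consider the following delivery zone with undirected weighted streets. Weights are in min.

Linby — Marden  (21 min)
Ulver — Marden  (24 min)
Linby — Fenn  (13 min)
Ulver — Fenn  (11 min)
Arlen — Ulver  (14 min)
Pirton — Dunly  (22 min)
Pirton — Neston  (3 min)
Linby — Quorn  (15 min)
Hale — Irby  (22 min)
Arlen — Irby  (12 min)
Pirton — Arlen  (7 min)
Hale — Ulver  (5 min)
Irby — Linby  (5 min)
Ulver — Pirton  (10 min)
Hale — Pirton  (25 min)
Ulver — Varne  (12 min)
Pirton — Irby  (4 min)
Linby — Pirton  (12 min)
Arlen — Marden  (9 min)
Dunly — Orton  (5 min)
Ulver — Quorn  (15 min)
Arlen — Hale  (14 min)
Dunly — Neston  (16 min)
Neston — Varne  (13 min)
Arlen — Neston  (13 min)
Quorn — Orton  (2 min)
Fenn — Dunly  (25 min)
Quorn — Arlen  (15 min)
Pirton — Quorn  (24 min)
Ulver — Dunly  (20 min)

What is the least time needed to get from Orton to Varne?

29 min

Settle nodes by increasing distance from Orton:
Orton: 0
Quorn: 2  (via Orton)
Dunly: 5  (via Orton)
Ulver: 17  (via Quorn)
Linby: 17  (via Quorn)
Arlen: 17  (via Quorn)
Neston: 21  (via Dunly)
Irby: 22  (via Linby)
Hale: 22  (via Ulver)
Pirton: 24  (via Arlen)
Marden: 26  (via Arlen)
Fenn: 28  (via Ulver)
Varne: 29  (via Ulver)
Shortest route: Orton → Quorn → Ulver → Varne = 29 min.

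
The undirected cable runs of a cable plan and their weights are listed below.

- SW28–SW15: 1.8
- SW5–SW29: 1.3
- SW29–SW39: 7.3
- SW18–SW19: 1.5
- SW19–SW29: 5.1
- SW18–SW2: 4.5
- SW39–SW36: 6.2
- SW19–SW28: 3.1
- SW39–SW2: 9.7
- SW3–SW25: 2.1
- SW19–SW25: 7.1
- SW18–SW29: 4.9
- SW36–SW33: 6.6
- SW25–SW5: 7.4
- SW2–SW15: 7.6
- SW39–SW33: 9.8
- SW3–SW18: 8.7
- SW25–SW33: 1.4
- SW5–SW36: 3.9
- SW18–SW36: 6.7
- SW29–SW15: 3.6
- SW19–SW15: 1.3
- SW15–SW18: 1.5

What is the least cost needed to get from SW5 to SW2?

Running Dijkstra from SW5:
SW5: 0
SW29: 1.3  (via SW5)
SW36: 3.9  (via SW5)
SW15: 4.9  (via SW29)
SW18: 6.2  (via SW29)
SW19: 6.2  (via SW15)
SW28: 6.7  (via SW15)
SW25: 7.4  (via SW5)
SW39: 8.6  (via SW29)
SW33: 8.8  (via SW25)
SW3: 9.5  (via SW25)
SW2: 10.7  (via SW18)
Shortest route: SW5–SW29–SW18–SW2 = 10.7.

10.7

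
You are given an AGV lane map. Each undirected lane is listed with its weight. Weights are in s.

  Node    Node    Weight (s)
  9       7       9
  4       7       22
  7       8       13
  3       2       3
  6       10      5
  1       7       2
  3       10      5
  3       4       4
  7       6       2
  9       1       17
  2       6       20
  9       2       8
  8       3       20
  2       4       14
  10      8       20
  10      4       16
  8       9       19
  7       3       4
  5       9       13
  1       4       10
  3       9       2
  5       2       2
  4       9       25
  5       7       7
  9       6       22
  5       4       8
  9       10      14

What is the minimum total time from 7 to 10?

Candidate routes:
7 → 3 → 10: 4+5 = 9
7 → 6 → 10: 2+5 = 7
Cheapest is 7 → 6 → 10 at 7 s.

7 s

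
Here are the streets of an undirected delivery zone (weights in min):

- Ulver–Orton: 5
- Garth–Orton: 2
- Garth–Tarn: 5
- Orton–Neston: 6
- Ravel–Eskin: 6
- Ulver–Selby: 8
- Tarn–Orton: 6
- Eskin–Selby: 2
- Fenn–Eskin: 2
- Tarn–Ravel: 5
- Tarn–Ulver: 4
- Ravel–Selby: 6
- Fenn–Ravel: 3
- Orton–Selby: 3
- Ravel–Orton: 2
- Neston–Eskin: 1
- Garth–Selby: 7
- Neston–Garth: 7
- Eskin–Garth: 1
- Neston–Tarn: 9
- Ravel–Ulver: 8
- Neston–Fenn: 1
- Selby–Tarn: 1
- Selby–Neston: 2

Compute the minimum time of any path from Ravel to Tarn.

Candidate routes:
Ravel–Orton–Selby–Tarn: 2+3+1 = 6
Ravel–Fenn–Neston–Selby–Tarn: 3+1+2+1 = 7
Ravel–Tarn: 5 = 5
Cheapest is Ravel–Tarn at 5 min.

5 min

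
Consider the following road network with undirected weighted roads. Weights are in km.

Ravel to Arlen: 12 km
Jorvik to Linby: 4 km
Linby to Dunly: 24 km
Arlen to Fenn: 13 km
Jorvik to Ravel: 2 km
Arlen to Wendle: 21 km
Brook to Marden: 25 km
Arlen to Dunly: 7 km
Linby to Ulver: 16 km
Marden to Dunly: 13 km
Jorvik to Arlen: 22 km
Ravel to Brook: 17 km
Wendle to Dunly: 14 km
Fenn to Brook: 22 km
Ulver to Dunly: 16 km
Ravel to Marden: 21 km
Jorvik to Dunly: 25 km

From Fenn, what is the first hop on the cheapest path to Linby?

Arlen

Candidate routes:
Fenn - Arlen - Dunly - Linby: 13+7+24 = 44
Fenn - Arlen - Jorvik - Linby: 13+22+4 = 39
Fenn - Arlen - Ravel - Jorvik - Linby: 13+12+2+4 = 31
The minimum is 31 km via Fenn - Arlen - Ravel - Jorvik - Linby.
So from Fenn the first move is to Arlen.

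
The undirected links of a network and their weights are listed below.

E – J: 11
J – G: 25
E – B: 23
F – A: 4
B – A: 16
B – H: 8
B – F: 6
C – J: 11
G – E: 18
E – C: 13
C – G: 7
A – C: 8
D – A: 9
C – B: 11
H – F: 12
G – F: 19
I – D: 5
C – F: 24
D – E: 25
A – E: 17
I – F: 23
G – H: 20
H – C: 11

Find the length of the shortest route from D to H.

25

Running Dijkstra from D:
D: 0
I: 5  (via D)
A: 9  (via D)
F: 13  (via A)
C: 17  (via A)
B: 19  (via F)
G: 24  (via C)
E: 25  (via D)
H: 25  (via F)
Shortest route: D → A → F → H = 25.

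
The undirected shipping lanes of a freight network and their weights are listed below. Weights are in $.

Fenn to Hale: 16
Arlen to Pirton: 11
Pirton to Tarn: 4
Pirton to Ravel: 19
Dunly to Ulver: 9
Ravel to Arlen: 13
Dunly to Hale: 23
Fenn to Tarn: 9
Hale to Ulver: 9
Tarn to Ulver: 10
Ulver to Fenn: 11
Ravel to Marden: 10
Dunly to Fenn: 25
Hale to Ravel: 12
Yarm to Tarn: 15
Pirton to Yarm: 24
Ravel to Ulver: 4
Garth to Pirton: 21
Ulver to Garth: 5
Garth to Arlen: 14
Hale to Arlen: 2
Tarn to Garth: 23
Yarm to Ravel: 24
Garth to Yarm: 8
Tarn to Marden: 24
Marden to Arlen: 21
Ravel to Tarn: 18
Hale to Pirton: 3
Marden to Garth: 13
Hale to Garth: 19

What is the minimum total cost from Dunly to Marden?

Settle nodes by increasing distance from Dunly:
Dunly: 0
Ulver: 9  (via Dunly)
Ravel: 13  (via Ulver)
Garth: 14  (via Ulver)
Hale: 18  (via Ulver)
Tarn: 19  (via Ulver)
Fenn: 20  (via Ulver)
Arlen: 20  (via Hale)
Pirton: 21  (via Hale)
Yarm: 22  (via Garth)
Marden: 23  (via Ravel)
Shortest route: Dunly → Ulver → Ravel → Marden = $23.

$23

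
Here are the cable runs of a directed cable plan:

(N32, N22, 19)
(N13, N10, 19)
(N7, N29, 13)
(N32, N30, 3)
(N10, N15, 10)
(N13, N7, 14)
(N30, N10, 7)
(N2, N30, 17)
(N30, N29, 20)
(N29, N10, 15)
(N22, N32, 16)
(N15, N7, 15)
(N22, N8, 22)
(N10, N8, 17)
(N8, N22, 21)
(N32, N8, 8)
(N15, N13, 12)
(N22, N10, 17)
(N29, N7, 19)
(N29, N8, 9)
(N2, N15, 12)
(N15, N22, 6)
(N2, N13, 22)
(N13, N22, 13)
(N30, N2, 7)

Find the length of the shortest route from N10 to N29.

38

Shortest distances from N10:
N10: 0
N15: 10  (via N10)
N22: 16  (via N15)
N8: 17  (via N10)
N13: 22  (via N15)
N7: 25  (via N15)
N32: 32  (via N22)
N30: 35  (via N32)
N29: 38  (via N7)
Shortest route: N10–N15–N7–N29 = 38.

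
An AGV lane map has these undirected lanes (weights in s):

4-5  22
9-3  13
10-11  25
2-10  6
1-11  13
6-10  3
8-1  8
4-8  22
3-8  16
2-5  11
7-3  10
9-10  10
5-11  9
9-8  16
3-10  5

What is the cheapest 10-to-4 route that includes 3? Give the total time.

Shortest 10→3: 10–3 = 5
Best 3 to 4: 3–8–4 costing 38
Total via 3: 5 + 38 = 43 s.

43 s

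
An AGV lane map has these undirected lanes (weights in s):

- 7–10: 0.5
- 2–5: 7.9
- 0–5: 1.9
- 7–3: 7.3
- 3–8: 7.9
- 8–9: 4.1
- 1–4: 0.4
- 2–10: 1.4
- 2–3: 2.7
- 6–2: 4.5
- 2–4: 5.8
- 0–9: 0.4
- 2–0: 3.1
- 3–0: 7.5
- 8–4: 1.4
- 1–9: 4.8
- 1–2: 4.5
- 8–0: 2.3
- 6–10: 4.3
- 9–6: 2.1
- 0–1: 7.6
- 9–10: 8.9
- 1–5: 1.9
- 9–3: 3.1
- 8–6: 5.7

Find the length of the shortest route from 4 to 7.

6.8 s

Running Dijkstra from 4:
4: 0
1: 0.4  (via 4)
8: 1.4  (via 4)
5: 2.3  (via 1)
0: 3.7  (via 8)
9: 4.1  (via 0)
2: 4.9  (via 1)
6: 6.2  (via 9)
10: 6.3  (via 2)
7: 6.8  (via 10)
Shortest route: 4 → 1 → 2 → 10 → 7 = 6.8 s.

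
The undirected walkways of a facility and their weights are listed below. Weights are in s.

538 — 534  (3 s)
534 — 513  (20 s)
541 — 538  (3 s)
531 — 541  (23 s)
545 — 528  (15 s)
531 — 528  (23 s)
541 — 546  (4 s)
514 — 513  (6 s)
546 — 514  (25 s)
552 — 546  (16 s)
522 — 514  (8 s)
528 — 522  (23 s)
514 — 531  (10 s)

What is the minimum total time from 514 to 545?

Compare a few routes:
514–546–541–531–528–545: 25+4+23+23+15 = 90
514–531–528–545: 10+23+15 = 48
514–522–528–545: 8+23+15 = 46
The minimum is 46 s via 514–522–528–545.

46 s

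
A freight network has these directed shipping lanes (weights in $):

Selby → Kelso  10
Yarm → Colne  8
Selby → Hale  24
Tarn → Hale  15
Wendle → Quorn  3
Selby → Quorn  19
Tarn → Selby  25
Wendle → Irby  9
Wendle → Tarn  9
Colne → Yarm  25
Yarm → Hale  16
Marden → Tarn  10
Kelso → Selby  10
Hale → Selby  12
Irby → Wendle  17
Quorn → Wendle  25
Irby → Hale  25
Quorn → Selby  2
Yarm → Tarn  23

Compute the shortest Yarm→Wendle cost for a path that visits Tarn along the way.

$92

Shortest Yarm→Tarn: Yarm–Tarn = 23
Best Tarn to Wendle: Tarn–Selby–Quorn–Wendle costing 69
Total via Tarn: 23 + 69 = $92.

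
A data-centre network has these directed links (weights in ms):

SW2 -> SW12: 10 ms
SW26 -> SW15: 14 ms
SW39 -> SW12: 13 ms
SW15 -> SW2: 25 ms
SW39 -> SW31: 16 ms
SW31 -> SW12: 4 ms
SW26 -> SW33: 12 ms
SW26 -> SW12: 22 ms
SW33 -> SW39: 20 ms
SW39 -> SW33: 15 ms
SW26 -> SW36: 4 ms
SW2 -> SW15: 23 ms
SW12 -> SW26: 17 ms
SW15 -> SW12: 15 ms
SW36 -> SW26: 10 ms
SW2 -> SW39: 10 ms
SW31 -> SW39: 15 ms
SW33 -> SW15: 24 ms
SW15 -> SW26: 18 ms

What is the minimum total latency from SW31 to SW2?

Running Dijkstra from SW31:
SW31: 0
SW12: 4  (via SW31)
SW39: 15  (via SW31)
SW26: 21  (via SW12)
SW36: 25  (via SW26)
SW33: 30  (via SW39)
SW15: 35  (via SW26)
SW2: 60  (via SW15)
Shortest route: SW31–SW12–SW26–SW15–SW2 = 60 ms.

60 ms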